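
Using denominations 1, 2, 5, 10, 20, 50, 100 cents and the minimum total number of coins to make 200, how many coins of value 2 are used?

Greedy: take as many of the largest coin as possible, then repeat with the remainder.
200 = 2×100
Count of 2: 0

0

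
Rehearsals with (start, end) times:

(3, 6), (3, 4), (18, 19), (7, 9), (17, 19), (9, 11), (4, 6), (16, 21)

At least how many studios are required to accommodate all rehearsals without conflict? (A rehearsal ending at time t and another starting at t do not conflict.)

Events (time:±→running): 3:+→1 3:+→2 4:-→1 4:+→2 6:-→1 6:-→0 7:+→1 9:-→0 9:+→1 11:-→0 16:+→1 17:+→2 18:+→3 … peak 3.

3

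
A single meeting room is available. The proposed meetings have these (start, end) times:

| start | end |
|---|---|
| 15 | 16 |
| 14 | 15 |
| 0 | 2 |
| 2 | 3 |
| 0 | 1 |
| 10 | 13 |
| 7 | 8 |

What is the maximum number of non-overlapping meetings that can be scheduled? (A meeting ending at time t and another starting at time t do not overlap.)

6

Sorted by end: (0,1)  (0,2)  (2,3)  (7,8)  (10,13)  (14,15)  (15,16)
take (0,1); take (2,3); take (7,8); take (10,13); take (14,15); take (15,16).
Selected 6 meetings.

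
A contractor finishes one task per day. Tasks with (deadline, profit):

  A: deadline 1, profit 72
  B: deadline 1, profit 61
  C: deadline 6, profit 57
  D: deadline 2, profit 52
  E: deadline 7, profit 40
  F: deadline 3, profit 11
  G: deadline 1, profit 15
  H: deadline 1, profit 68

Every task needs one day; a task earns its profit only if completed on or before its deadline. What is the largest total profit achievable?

232

Profit order: A=72 H=68 B=61 C=57 D=52 E=40 G=15 F=11
Assign: A→slot 1, H skipped, B skipped, C→slot 6, D→slot 2, E→slot 7, G skipped, F→slot 3.
Slots: [1:A] [2:D] [3:F] [6:C] [7:E]
Profit = 72 + 52 + 11 + 57 + 40 = 232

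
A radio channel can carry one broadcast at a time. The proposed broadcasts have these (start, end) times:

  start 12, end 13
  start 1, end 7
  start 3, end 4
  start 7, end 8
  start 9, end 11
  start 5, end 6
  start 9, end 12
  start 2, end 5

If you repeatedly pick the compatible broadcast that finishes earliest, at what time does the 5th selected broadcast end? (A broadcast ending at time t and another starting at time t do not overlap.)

13

Order by finish time; keep every interval that doesn't clash with the previous kept one.
Sorted by end: (3,4)  (2,5)  (5,6)  (1,7)  (7,8)  (9,11)  (9,12)  (12,13)
take (3,4); skip (2,5); take (5,6); take (7,8); take (9,11); take (12,13).
Selected: (3,4) (5,6) (7,8) (9,11) (12,13)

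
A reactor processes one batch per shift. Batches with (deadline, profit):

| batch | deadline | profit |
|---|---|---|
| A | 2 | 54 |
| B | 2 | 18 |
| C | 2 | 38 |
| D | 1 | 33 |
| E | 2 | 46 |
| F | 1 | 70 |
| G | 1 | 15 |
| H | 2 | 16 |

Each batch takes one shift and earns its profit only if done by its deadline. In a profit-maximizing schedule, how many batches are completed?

Take jobs in profit order; each goes to the latest open slot no later than its deadline.
By profit: F(d1,70), A(d2,54), E(d2,46), C(d2,38), D(d1,33), B(d2,18), H(d2,16), G(d1,15)
F→slot 1; A→slot 2; E skipped; C skipped; D skipped; B skipped; H skipped; G skipped.
2 of 8 scheduled.

2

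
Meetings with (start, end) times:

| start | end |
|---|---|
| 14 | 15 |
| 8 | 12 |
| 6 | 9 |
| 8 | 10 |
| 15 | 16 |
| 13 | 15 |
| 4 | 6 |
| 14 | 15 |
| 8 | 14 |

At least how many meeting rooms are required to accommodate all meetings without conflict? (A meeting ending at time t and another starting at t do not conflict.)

Count concurrent intervals with a sweep; the peak is the room count.
Events (time:±→running): 4:+→1 6:-→0 6:+→1 8:+→2 8:+→3 8:+→4 … peak 4.

4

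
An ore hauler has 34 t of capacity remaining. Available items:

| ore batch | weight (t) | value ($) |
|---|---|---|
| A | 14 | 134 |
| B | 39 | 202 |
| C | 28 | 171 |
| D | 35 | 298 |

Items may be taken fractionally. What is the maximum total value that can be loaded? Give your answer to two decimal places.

304.29

Sort by value per unit weight and fill in that order.
Ratios (sorted): A 9.57, D 8.51, C 6.11, B 5.18
take A (14 @ 134); take 20/35 of D → 170.29. Capacity used 34/34.
Total value = 304.29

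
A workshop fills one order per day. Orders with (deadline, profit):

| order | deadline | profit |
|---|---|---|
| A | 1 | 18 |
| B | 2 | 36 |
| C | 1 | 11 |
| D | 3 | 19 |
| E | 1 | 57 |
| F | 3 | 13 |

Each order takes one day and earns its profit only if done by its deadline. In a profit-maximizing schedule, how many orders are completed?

By profit: E(d1,57), B(d2,36), D(d3,19), A(d1,18), F(d3,13), C(d1,11)
E→slot 1; B→slot 2; D→slot 3; A skipped; F skipped; C skipped.
3 of 6 scheduled.

3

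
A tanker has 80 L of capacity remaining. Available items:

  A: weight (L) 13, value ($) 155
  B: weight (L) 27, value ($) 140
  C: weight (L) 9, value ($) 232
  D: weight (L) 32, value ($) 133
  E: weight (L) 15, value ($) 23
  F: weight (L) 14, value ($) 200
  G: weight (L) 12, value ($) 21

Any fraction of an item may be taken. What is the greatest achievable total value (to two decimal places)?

797.66

Sort by value per unit weight and fill in that order.
Ratios (sorted): C 25.78, F 14.29, A 11.92, B 5.19, D 4.16, G 1.75, E 1.53
take C (9 @ 232); take F (14 @ 200); take A (13 @ 155); take B (27 @ 140); take 17/32 of D → 70.66. Capacity used 80/80.
Total value = 797.66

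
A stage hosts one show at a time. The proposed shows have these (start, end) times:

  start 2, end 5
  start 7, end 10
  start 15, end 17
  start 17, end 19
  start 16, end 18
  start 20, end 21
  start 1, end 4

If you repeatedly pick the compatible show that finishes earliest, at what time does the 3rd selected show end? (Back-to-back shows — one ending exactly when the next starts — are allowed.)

17

Sort by end time and greedily take each interval whose start is ≥ the last chosen end.
Sorted by end: (1,4)  (2,5)  (7,10)  (15,17)  (16,18)  (17,19)  (20,21)
take (1,4); skip (2,5); take (7,10); take (15,17); take (17,19); take (20,21).
Selected: (1,4) (7,10) (15,17) (17,19) (20,21)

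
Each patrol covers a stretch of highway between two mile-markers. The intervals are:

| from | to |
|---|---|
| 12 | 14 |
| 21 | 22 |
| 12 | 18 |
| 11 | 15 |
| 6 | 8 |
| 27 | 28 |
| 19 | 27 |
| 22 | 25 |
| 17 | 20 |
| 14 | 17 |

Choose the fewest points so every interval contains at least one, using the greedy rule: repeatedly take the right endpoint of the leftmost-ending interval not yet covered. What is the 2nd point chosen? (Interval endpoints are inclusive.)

Sort by right endpoint; whenever an interval is uncovered, place a point at its right end.
By right end: [6,8]  [12,14]  [11,15]  [14,17]  [12,18]  [17,20]  [21,22]  [22,25]  [19,27]  [27,28]
[6,8] uncovered → point at 8; [12,14] uncovered → point at 14; [17,20] uncovered → point at 20; [21,22] uncovered → point at 22; [27,28] uncovered → point at 28.
Points: 8, 14, 20, 22, 28 (5 total).

14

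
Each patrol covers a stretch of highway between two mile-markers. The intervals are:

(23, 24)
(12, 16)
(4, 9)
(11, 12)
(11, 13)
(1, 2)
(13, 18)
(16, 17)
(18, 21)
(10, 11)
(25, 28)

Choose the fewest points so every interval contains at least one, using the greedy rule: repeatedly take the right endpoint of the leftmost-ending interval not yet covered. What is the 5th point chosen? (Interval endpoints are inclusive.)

Sort by right endpoint; whenever an interval is uncovered, place a point at its right end.
Sorted: [1,2] [4,9] [10,11] [11,12] [11,13] [12,16] [16,17] [13,18] [18,21] [23,24] [25,28]
{[1,2]} hit by 2; {[4,9]} hit by 9; {[10,11],[11,12],[11,13]} hit by 11; {[12,16],[16,17],[13,18]} hit by 16; {[18,21]} hit by 21; {[23,24]} hit by 24; {[25,28]} hit by 28.
Points: 2, 9, 11, 16, 21, 24, 28 (7 total).

21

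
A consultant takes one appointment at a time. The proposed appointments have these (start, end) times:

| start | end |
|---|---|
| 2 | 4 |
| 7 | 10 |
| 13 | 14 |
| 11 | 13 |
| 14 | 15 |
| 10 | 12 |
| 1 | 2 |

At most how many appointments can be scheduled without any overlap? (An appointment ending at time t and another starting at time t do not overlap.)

Sorted by end: (1,2)  (2,4)  (7,10)  (10,12)  (11,13)  (13,14)  (14,15)
take (1,2); take (2,4); take (7,10); take (10,12); take (13,14); take (14,15).
Selected 6 appointments.

6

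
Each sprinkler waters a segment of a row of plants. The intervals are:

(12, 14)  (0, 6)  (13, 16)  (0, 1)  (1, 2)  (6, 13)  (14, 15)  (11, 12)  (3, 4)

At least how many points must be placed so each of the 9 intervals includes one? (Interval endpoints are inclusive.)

4

Sorted: [0,1] [1,2] [3,4] [0,6] [11,12] [6,13] [12,14] [14,15] [13,16]
{[0,1],[1,2]} hit by 1; {[3,4],[0,6]} hit by 4; {[11,12],[6,13],[12,14]} hit by 12; {[14,15],[13,16]} hit by 15.
Points: 1, 4, 12, 15 (4 total).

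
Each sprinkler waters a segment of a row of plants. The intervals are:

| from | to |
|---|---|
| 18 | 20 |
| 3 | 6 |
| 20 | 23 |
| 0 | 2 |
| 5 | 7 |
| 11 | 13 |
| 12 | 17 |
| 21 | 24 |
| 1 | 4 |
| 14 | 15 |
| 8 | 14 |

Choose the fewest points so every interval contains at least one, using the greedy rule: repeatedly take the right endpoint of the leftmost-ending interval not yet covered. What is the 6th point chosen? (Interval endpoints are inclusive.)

24

Sorted: [0,2] [1,4] [3,6] [5,7] [11,13] [8,14] [14,15] [12,17] [18,20] [20,23] [21,24]
{[0,2],[1,4]} hit by 2; {[3,6],[5,7]} hit by 6; {[11,13],[8,14]} hit by 13; {[14,15],[12,17]} hit by 15; {[18,20],[20,23]} hit by 20; {[21,24]} hit by 24.
Points: 2, 6, 13, 15, 20, 24 (6 total).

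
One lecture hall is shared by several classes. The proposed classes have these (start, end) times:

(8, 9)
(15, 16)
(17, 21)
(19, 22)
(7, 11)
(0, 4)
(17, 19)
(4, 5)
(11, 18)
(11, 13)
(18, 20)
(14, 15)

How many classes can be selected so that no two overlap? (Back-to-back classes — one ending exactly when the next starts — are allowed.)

Greedy by earliest finish: after sorting by end time, pick each interval compatible with the last pick.
Sorted by end: (0,4)  (4,5)  (8,9)  (7,11)  (11,13)  (14,15)  (15,16)  (11,18)  (17,19)  (18,20)  (17,21)  (19,22)
take (0,4); take (4,5); take (8,9); take (11,13); take (14,15); take (15,16); skip (11,18); take (17,19); skip (17,21); take (19,22).
Selected 8 classes.

8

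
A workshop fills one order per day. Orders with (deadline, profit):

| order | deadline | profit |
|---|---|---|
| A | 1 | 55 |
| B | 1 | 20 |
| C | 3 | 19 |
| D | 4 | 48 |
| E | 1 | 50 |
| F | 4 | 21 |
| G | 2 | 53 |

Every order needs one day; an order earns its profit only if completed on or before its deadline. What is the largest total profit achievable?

177

By profit: A(d1,55), G(d2,53), E(d1,50), D(d4,48), F(d4,21), B(d1,20), C(d3,19)
A→slot 1; G→slot 2; E skipped; D→slot 4; F→slot 3; B skipped; C skipped.
Profit = 55 + 53 + 21 + 48 = 177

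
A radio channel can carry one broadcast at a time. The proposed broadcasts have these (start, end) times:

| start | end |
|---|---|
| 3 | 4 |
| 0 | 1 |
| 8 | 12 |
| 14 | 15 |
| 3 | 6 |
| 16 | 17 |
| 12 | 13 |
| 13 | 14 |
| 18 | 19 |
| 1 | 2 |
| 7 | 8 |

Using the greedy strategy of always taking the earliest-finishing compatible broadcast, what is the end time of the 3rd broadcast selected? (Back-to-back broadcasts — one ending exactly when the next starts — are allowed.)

Sort by end time and greedily take each interval whose start is ≥ the last chosen end.
By end time: (0,1), (1,2), (3,4), (3,6), (7,8), (8,12), (12,13), (13,14), (14,15), (16,17), (18,19).
Pick (0,1); next start ≥ 1 → (1,2); next start ≥ 2 → (3,4); next start ≥ 4 → (7,8); next start ≥ 8 → (8,12); next start ≥ 12 → (12,13); next start ≥ 13 → (13,14); next start ≥ 14 → (14,15); next start ≥ 15 → (16,17); next start ≥ 17 → (18,19).
Selected: (0,1) (1,2) (3,4) (7,8) (8,12) (12,13) (13,14) (14,15) (16,17) (18,19)

4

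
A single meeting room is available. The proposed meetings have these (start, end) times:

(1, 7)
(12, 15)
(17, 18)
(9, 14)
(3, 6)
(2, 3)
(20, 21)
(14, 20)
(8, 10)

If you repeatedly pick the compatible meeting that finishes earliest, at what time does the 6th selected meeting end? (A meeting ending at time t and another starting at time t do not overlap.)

21

Greedy by earliest finish: after sorting by end time, pick each interval compatible with the last pick.
By end time: (2,3), (3,6), (1,7), (8,10), (9,14), (12,15), (17,18), (14,20), (20,21).
Pick (2,3); next start ≥ 3 → (3,6); next start ≥ 6 → (8,10); next start ≥ 10 → (12,15); next start ≥ 15 → (17,18); next start ≥ 18 → (20,21).
Selected: (2,3) (3,6) (8,10) (12,15) (17,18) (20,21)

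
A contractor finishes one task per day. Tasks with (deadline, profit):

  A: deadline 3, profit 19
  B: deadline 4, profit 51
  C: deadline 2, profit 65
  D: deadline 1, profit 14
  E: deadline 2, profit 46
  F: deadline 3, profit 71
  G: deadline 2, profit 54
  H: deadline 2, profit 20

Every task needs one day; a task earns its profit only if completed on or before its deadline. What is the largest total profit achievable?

241

Take jobs in profit order; each goes to the latest open slot no later than its deadline.
By profit: F(d3,71), C(d2,65), G(d2,54), B(d4,51), E(d2,46), H(d2,20), A(d3,19), D(d1,14)
F→slot 3; C→slot 2; G→slot 1; B→slot 4; E skipped; H skipped; A skipped; D skipped.
Profit = 54 + 65 + 71 + 51 = 241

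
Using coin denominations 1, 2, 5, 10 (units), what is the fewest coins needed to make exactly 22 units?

3

Use the largest denomination that fits, subtract, and repeat.
22 = 2×10 + 1×2
Total coins = 2 + 1 = 3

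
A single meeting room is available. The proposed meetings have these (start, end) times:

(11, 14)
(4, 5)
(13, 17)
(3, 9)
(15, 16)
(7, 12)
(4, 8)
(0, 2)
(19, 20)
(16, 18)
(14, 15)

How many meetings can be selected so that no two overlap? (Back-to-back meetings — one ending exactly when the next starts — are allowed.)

7

Order by finish time; keep every interval that doesn't clash with the previous kept one.
Sorted by end: (0,2)  (4,5)  (4,8)  (3,9)  (7,12)  (11,14)  (14,15)  (15,16)  (13,17)  (16,18)  (19,20)
take (0,2); take (4,5); skip (4,8); take (7,12); skip (11,14); take (14,15); take (15,16); skip (13,17); take (16,18); take (19,20).
Selected 7 meetings.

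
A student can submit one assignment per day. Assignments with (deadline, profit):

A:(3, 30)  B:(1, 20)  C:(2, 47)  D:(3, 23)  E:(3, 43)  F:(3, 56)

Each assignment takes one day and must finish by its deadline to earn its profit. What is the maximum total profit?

Sort by profit descending; place each in the latest free slot ≤ its deadline.
Profit order: F=56 C=47 E=43 A=30 D=23 B=20
Assign: F→slot 3, C→slot 2, E→slot 1, A skipped, D skipped, B skipped.
Slots: [1:E] [2:C] [3:F]
Profit = 43 + 47 + 56 = 146

146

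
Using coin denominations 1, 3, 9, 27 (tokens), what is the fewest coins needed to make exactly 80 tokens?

8

80 = 2×27 + 2×9 + 2×3 + 2×1
Total coins = 2 + 2 + 2 + 2 = 8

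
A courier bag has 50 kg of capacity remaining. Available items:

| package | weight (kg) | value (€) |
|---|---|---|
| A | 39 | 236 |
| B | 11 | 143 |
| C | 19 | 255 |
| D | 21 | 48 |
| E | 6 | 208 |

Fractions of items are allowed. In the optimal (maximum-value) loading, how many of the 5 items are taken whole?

Sort by value per unit weight and fill in that order.
Order: E (208/6=34.67) > C (255/19=13.42) > B (143/11=13.00) > A (236/39=6.05) > D (48/21=2.29)
Fill: take E (6 @ 208) → take C (19 @ 255) → take B (11 @ 143) → take 14/39 of A → 84.72; 50/50 used.
3 item(s) taken whole; one partial (take 14/39 of A).

3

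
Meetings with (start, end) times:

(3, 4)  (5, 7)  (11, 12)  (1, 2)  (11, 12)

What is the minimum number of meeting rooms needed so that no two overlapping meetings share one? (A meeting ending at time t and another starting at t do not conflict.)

2

Count concurrent intervals with a sweep; the peak is the room count.
Events (time:±→running): 1:+→1 2:-→0 3:+→1 4:-→0 5:+→1 7:-→0 11:+→1 11:+→2 … peak 2.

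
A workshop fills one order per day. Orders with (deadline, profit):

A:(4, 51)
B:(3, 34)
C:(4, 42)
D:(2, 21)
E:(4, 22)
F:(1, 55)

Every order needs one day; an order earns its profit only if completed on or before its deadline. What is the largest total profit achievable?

182

Take jobs in profit order; each goes to the latest open slot no later than its deadline.
By profit: F(d1,55), A(d4,51), C(d4,42), B(d3,34), E(d4,22), D(d2,21)
F→slot 1; A→slot 4; C→slot 3; B→slot 2; E skipped; D skipped.
Profit = 55 + 34 + 42 + 51 = 182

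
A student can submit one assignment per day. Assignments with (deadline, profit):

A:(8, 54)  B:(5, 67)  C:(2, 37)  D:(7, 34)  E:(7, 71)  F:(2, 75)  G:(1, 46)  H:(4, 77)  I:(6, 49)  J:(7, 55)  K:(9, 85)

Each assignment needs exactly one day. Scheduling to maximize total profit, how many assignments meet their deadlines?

9

By profit: K(d9,85), H(d4,77), F(d2,75), E(d7,71), B(d5,67), J(d7,55), A(d8,54), I(d6,49), G(d1,46), C(d2,37), D(d7,34)
K→slot 9; H→slot 4; F→slot 2; E→slot 7; B→slot 5; J→slot 6; A→slot 8; I→slot 3; G→slot 1; C skipped; D skipped.
9 of 11 scheduled.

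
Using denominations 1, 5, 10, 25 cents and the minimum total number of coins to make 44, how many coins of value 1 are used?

Use the largest denomination that fits, subtract, and repeat.
44 − 1×25→19 − 1×10→9 − 1×5→4 − 4×1→0
Count of 1: 4

4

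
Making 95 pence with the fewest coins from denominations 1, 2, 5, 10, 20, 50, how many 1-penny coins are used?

Use the largest denomination that fits, subtract, and repeat.
95 − 1×50→45 − 2×20→5 − 1×5→0
Count of 1: 0

0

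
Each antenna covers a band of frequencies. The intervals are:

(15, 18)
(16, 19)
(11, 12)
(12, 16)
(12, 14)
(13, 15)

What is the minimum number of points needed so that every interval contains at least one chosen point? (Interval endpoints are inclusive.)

By right end: [11,12]  [12,14]  [13,15]  [12,16]  [15,18]  [16,19]
[11,12] uncovered → point at 12; [13,15] uncovered → point at 15; [16,19] uncovered → point at 19.
Points: 12, 15, 19 (3 total).

3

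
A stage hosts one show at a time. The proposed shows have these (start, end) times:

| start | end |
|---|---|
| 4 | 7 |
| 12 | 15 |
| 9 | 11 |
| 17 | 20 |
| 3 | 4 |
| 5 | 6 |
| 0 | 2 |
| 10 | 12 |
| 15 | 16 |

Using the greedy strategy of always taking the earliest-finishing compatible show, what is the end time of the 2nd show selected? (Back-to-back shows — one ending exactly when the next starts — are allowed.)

4

Order by finish time; keep every interval that doesn't clash with the previous kept one.
By end time: (0,2), (3,4), (5,6), (4,7), (9,11), (10,12), (12,15), (15,16), (17,20).
Pick (0,2); next start ≥ 2 → (3,4); next start ≥ 4 → (5,6); next start ≥ 6 → (9,11); next start ≥ 11 → (12,15); next start ≥ 15 → (15,16); next start ≥ 16 → (17,20).
Selected: (0,2) (3,4) (5,6) (9,11) (12,15) (15,16) (17,20)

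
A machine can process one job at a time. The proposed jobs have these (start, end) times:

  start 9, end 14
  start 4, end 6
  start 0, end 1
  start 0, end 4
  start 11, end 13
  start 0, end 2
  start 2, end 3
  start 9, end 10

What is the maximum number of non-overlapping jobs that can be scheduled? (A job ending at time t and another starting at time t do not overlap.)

By end time: (0,1), (0,2), (2,3), (0,4), (4,6), (9,10), (11,13), (9,14).
Pick (0,1); next start ≥ 1 → (2,3); next start ≥ 3 → (4,6); next start ≥ 6 → (9,10); next start ≥ 10 → (11,13).
Selected 5 jobs.

5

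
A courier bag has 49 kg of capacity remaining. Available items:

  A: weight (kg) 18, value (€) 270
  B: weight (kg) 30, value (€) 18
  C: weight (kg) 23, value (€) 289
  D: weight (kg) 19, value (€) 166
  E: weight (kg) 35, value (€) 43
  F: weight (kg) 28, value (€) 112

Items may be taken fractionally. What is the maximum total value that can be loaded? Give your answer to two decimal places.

628.89

Ratios (sorted): A 15.00, C 12.57, D 8.74, F 4.00, E 1.23, B 0.60
take A (18 @ 270); take C (23 @ 289); take 8/19 of D → 69.89. Capacity used 49/49.
Total value = 628.89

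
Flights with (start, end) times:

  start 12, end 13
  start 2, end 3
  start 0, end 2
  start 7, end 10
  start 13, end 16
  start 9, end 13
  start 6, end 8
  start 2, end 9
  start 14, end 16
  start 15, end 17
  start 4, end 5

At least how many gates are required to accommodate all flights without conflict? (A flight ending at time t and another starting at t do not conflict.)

3

The answer is the maximum number of intervals overlapping at any instant.
starts: [0, 2, 2, 4, 6, 7, 9, 12, 13, 14, 15]
ends:   [2, 3, 5, 8, 9, 10, 13, 13, 16, 16, 17]
s0→1 e2→0 s2→1 s2→2 e3→1 s4→2 e5→1 s6→2 s7→3  — peak 3.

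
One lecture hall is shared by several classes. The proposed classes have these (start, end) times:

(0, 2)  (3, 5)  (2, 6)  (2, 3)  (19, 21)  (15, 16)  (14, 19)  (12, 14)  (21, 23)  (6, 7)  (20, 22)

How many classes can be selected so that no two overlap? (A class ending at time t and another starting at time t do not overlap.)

8

Sorted by end: (0,2)  (2,3)  (3,5)  (2,6)  (6,7)  (12,14)  (15,16)  (14,19)  (19,21)  (20,22)  (21,23)
take (0,2); take (2,3); take (3,5); take (6,7); take (12,14); take (15,16); take (19,21); take (21,23).
Selected 8 classes.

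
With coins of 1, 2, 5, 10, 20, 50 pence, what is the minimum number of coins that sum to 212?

6

Use the largest denomination that fits, subtract, and repeat.
212 − 4×50→12 − 1×10→2 − 1×2→0
Total coins = 4 + 1 + 1 = 6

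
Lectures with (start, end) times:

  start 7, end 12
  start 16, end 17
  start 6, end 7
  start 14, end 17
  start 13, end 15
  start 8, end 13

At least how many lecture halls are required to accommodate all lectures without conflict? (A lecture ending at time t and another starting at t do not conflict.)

The answer is the maximum number of intervals overlapping at any instant.
Events (time:±→running): 6:+→1 7:-→0 7:+→1 8:+→2 … peak 2.

2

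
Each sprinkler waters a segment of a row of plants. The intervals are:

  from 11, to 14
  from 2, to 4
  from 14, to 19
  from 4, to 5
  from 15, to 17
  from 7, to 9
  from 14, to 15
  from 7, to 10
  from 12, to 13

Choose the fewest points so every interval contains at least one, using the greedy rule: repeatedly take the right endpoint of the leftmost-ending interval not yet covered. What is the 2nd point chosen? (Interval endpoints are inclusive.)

Sorted: [2,4] [4,5] [7,9] [7,10] [12,13] [11,14] [14,15] [15,17] [14,19]
{[2,4],[4,5]} hit by 4; {[7,9],[7,10]} hit by 9; {[12,13],[11,14]} hit by 13; {[14,15],[15,17],[14,19]} hit by 15.
Points: 4, 9, 13, 15 (4 total).

9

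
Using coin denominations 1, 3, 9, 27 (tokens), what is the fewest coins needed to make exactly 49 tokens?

49 − 1×27→22 − 2×9→4 − 1×3→1 − 1×1→0
Total coins = 1 + 2 + 1 + 1 = 5

5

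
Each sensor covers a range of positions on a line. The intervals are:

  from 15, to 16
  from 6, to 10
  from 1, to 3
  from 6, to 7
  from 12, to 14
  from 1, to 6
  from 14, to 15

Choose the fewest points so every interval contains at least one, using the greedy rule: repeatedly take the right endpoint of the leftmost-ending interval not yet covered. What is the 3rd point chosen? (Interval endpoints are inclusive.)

14

By right end: [1,3]  [1,6]  [6,7]  [6,10]  [12,14]  [14,15]  [15,16]
[1,3] uncovered → point at 3; [6,7] uncovered → point at 7; [12,14] uncovered → point at 14; [15,16] uncovered → point at 16.
Points: 3, 7, 14, 16 (4 total).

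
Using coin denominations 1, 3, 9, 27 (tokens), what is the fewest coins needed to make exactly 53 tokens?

Greedy: take as many of the largest coin as possible, then repeat with the remainder.
53 = 1×27 + 2×9 + 2×3 + 2×1
Total coins = 1 + 2 + 2 + 2 = 7

7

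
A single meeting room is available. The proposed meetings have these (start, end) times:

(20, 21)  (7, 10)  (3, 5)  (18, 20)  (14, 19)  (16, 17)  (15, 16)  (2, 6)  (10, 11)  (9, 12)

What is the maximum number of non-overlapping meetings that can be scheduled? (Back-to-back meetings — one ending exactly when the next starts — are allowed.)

Order by finish time; keep every interval that doesn't clash with the previous kept one.
Sorted by end: (3,5)  (2,6)  (7,10)  (10,11)  (9,12)  (15,16)  (16,17)  (14,19)  (18,20)  (20,21)
take (3,5); skip (2,6); take (7,10); take (10,11); take (15,16); take (16,17); skip (14,19); take (18,20); take (20,21).
Selected 7 meetings.

7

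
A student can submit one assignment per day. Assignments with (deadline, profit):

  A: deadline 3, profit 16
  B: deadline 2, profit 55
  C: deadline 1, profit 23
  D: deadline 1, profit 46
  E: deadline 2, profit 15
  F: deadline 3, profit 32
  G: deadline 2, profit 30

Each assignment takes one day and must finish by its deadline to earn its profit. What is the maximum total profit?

Sort by profit descending; place each in the latest free slot ≤ its deadline.
By profit: B(d2,55), D(d1,46), F(d3,32), G(d2,30), C(d1,23), A(d3,16), E(d2,15)
B→slot 2; D→slot 1; F→slot 3; G skipped; C skipped; A skipped; E skipped.
Profit = 46 + 55 + 32 = 133

133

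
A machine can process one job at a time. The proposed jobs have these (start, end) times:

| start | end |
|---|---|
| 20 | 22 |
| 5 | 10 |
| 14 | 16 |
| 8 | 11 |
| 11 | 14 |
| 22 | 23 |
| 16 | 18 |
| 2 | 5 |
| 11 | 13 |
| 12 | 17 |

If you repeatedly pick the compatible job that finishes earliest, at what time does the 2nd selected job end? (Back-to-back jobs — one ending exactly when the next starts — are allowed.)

10

Order by finish time; keep every interval that doesn't clash with the previous kept one.
Sorted by end: (2,5)  (5,10)  (8,11)  (11,13)  (11,14)  (14,16)  (12,17)  (16,18)  (20,22)  (22,23)
take (2,5); take (5,10); take (11,13); take (14,16); take (16,18); take (20,22); take (22,23).
Selected: (2,5) (5,10) (11,13) (14,16) (16,18) (20,22) (22,23)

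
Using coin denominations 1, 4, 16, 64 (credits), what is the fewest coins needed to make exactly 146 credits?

146 − 2×64→18 − 1×16→2 − 2×1→0
Total coins = 2 + 1 + 2 = 5

5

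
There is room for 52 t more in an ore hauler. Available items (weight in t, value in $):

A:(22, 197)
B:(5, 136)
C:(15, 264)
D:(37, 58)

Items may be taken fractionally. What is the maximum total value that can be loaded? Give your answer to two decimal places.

612.68

Sort by value per unit weight and fill in that order.
Order: B (136/5=27.20) > C (264/15=17.60) > A (197/22=8.95) > D (58/37=1.57)
Fill: take B (5 @ 136) → take C (15 @ 264) → take A (22 @ 197) → take 10/37 of D → 15.68; 52/52 used.
Total value = 612.68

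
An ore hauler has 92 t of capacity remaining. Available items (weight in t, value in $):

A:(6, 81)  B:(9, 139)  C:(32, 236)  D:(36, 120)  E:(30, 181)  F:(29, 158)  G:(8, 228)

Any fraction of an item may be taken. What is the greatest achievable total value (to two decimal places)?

903.14

Sort by value per unit weight and fill in that order.
Ratios (sorted): G 28.50, B 15.44, A 13.50, C 7.38, E 6.03, F 5.45, D 3.33
take G (8 @ 228); take B (9 @ 139); take A (6 @ 81); take C (32 @ 236); take E (30 @ 181); take 7/29 of F → 38.14. Capacity used 92/92.
Total value = 903.14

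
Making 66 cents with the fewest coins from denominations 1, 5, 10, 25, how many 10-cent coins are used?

66 = 2×25 + 1×10 + 1×5 + 1×1
Count of 10: 1

1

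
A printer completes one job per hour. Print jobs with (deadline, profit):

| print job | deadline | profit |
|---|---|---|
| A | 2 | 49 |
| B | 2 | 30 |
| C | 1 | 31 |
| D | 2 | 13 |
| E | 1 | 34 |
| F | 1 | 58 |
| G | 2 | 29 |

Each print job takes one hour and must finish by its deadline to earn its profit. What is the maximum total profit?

107

Take jobs in profit order; each goes to the latest open slot no later than its deadline.
By profit: F(d1,58), A(d2,49), E(d1,34), C(d1,31), B(d2,30), G(d2,29), D(d2,13)
F→slot 1; A→slot 2; E skipped; C skipped; B skipped; G skipped; D skipped.
Profit = 58 + 49 = 107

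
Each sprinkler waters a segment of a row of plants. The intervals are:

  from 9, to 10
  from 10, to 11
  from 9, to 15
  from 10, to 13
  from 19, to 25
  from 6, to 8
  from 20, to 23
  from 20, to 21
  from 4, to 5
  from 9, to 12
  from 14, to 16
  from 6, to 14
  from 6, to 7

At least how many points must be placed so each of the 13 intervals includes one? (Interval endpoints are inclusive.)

5

Sort by right endpoint; whenever an interval is uncovered, place a point at its right end.
By right end: [4,5]  [6,7]  [6,8]  [9,10]  [10,11]  [9,12]  [10,13]  [6,14]  [9,15]  [14,16]  [20,21]  [20,23]  [19,25]
[4,5] uncovered → point at 5; [6,7] uncovered → point at 7; [9,10] uncovered → point at 10; [14,16] uncovered → point at 16; [20,21] uncovered → point at 21.
Points: 5, 7, 10, 16, 21 (5 total).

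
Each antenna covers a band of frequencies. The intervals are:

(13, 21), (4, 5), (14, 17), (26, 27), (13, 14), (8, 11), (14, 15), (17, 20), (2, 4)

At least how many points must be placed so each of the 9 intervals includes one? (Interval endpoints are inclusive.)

Process intervals by earliest right end; each time one isn't hit yet, stab at its right endpoint.
By right end: [2,4]  [4,5]  [8,11]  [13,14]  [14,15]  [14,17]  [17,20]  [13,21]  [26,27]
[2,4] uncovered → point at 4; [8,11] uncovered → point at 11; [13,14] uncovered → point at 14; [17,20] uncovered → point at 20; [26,27] uncovered → point at 27.
Points: 4, 11, 14, 20, 27 (5 total).

5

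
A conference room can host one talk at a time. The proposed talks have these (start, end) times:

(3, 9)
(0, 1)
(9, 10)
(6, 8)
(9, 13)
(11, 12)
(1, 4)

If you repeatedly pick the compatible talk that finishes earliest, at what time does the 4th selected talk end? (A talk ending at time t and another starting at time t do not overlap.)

10

Order by finish time; keep every interval that doesn't clash with the previous kept one.
Sorted by end: (0,1)  (1,4)  (6,8)  (3,9)  (9,10)  (11,12)  (9,13)
take (0,1); take (1,4); take (6,8); skip (3,9); take (9,10); take (11,12).
Selected: (0,1) (1,4) (6,8) (9,10) (11,12)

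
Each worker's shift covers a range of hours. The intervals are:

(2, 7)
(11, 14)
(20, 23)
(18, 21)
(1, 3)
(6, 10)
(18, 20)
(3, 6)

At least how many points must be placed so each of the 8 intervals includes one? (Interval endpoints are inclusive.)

By right end: [1,3]  [3,6]  [2,7]  [6,10]  [11,14]  [18,20]  [18,21]  [20,23]
[1,3] uncovered → point at 3; [6,10] uncovered → point at 10; [11,14] uncovered → point at 14; [18,20] uncovered → point at 20.
Points: 3, 10, 14, 20 (4 total).

4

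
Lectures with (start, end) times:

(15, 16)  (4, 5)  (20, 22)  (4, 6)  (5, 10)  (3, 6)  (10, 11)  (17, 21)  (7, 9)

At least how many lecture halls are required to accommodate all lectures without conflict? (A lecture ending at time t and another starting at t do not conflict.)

3

Count concurrent intervals with a sweep; the peak is the room count.
starts: [3, 4, 4, 5, 7, 10, 15, 17, 20]
ends:   [5, 6, 6, 9, 10, 11, 16, 21, 22]
s3→1 s4→2 s4→3  — peak 3.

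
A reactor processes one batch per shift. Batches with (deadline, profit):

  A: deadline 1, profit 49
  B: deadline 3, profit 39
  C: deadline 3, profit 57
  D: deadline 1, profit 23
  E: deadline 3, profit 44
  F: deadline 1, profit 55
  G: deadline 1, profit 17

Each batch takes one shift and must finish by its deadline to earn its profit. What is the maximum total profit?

Profit order: C=57 F=55 A=49 E=44 B=39 D=23 G=17
Assign: C→slot 3, F→slot 1, A skipped, E→slot 2, B skipped, D skipped, G skipped.
Slots: [1:F] [2:E] [3:C]
Profit = 55 + 44 + 57 = 156

156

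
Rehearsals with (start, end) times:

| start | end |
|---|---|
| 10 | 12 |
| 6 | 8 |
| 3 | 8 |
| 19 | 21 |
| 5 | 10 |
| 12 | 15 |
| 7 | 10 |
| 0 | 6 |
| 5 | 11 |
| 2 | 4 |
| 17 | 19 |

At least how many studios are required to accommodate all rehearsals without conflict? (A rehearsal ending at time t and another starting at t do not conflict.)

starts: [0, 2, 3, 5, 5, 6, 7, 10, 12, 17, 19]
ends:   [4, 6, 8, 8, 10, 10, 11, 12, 15, 19, 21]
s0→1 s2→2 s3→3 e4→2 s5→3 s5→4 e6→3 s6→4 s7→5  — peak 5.

5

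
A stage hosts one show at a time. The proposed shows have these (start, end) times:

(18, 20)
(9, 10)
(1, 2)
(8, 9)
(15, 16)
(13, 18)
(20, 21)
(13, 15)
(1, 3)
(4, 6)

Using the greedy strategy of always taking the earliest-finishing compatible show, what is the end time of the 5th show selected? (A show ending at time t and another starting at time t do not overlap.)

15

Sorted by end: (1,2)  (1,3)  (4,6)  (8,9)  (9,10)  (13,15)  (15,16)  (13,18)  (18,20)  (20,21)
take (1,2); take (4,6); take (8,9); take (9,10); take (13,15); take (15,16); take (18,20); take (20,21).
Selected: (1,2) (4,6) (8,9) (9,10) (13,15) (15,16) (18,20) (20,21)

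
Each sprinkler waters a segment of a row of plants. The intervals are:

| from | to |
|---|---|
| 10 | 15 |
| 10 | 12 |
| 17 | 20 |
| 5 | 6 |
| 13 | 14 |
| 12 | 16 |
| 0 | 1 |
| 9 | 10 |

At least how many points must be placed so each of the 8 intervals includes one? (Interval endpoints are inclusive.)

5

Sorted: [0,1] [5,6] [9,10] [10,12] [13,14] [10,15] [12,16] [17,20]
{[0,1]} hit by 1; {[5,6]} hit by 6; {[9,10],[10,12]} hit by 10; {[13,14],[10,15],[12,16]} hit by 14; {[17,20]} hit by 20.
Points: 1, 6, 10, 14, 20 (5 total).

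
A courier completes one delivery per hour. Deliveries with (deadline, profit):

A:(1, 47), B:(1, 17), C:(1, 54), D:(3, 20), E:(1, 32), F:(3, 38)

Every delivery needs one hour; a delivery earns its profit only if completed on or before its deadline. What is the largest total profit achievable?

112

By profit: C(d1,54), A(d1,47), F(d3,38), E(d1,32), D(d3,20), B(d1,17)
C→slot 1; A skipped; F→slot 3; E skipped; D→slot 2; B skipped.
Profit = 54 + 20 + 38 = 112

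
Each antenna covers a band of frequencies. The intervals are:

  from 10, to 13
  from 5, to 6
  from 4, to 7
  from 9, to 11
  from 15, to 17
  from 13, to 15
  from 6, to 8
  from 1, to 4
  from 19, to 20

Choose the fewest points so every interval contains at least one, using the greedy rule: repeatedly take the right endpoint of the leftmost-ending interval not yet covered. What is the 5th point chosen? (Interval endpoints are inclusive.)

Sort by right endpoint; whenever an interval is uncovered, place a point at its right end.
Sorted: [1,4] [5,6] [4,7] [6,8] [9,11] [10,13] [13,15] [15,17] [19,20]
{[1,4]} hit by 4; {[5,6],[4,7],[6,8]} hit by 6; {[9,11],[10,13]} hit by 11; {[13,15],[15,17]} hit by 15; {[19,20]} hit by 20.
Points: 4, 6, 11, 15, 20 (5 total).

20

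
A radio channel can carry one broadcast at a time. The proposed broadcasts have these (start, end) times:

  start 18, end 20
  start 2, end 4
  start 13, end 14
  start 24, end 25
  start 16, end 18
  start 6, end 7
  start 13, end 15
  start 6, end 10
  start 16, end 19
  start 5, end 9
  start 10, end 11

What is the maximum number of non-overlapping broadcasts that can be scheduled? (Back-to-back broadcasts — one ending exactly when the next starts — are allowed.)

Greedy by earliest finish: after sorting by end time, pick each interval compatible with the last pick.
Sorted by end: (2,4)  (6,7)  (5,9)  (6,10)  (10,11)  (13,14)  (13,15)  (16,18)  (16,19)  (18,20)  (24,25)
take (2,4); take (6,7); skip (5,9); skip (6,10); take (10,11); take (13,14); take (16,18); skip (16,19); take (18,20); take (24,25).
Selected 7 broadcasts.

7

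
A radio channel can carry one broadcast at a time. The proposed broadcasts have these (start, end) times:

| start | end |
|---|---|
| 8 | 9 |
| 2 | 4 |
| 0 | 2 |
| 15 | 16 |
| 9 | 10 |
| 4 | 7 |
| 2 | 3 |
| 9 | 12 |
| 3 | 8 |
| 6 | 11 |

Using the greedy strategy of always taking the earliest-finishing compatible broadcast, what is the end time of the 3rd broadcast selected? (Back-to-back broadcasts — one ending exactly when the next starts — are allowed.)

By end time: (0,2), (2,3), (2,4), (4,7), (3,8), (8,9), (9,10), (6,11), (9,12), (15,16).
Pick (0,2); next start ≥ 2 → (2,3); next start ≥ 3 → (4,7); next start ≥ 7 → (8,9); next start ≥ 9 → (9,10); next start ≥ 10 → (15,16).
Selected: (0,2) (2,3) (4,7) (8,9) (9,10) (15,16)

7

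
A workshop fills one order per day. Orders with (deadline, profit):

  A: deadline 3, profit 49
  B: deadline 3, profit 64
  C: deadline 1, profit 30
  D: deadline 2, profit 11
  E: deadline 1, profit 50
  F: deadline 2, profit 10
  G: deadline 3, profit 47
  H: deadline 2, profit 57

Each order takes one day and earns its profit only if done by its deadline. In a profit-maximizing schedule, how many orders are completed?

3

Take jobs in profit order; each goes to the latest open slot no later than its deadline.
By profit: B(d3,64), H(d2,57), E(d1,50), A(d3,49), G(d3,47), C(d1,30), D(d2,11), F(d2,10)
B→slot 3; H→slot 2; E→slot 1; A skipped; G skipped; C skipped; D skipped; F skipped.
3 of 8 scheduled.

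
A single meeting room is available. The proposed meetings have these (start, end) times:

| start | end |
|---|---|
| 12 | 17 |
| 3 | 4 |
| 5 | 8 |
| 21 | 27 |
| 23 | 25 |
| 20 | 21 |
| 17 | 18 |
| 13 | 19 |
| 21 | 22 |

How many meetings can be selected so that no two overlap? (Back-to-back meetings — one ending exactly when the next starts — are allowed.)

7

Greedy by earliest finish: after sorting by end time, pick each interval compatible with the last pick.
By end time: (3,4), (5,8), (12,17), (17,18), (13,19), (20,21), (21,22), (23,25), (21,27).
Pick (3,4); next start ≥ 4 → (5,8); next start ≥ 8 → (12,17); next start ≥ 17 → (17,18); next start ≥ 18 → (20,21); next start ≥ 21 → (21,22); next start ≥ 22 → (23,25).
Selected 7 meetings.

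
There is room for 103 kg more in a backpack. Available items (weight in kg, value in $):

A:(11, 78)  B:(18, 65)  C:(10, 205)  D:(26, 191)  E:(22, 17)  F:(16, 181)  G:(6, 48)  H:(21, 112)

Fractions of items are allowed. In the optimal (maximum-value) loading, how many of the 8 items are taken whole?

Order: C (205/10=20.50) > F (181/16=11.31) > G (48/6=8.00) > D (191/26=7.35) > A (78/11=7.09) > H (112/21=5.33) > B (65/18=3.61) > E (17/22=0.77)
Fill: take C (10 @ 205) → take F (16 @ 181) → take G (6 @ 48) → take D (26 @ 191) → take A (11 @ 78) → take H (21 @ 112) → take 13/18 of B → 46.94; 103/103 used.
6 item(s) taken whole; one partial (take 13/18 of B).

6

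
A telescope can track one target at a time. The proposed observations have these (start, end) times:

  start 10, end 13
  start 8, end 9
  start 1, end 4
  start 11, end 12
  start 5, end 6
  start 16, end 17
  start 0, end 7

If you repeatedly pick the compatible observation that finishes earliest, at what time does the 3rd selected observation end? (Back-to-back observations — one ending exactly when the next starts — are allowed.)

9

By end time: (1,4), (5,6), (0,7), (8,9), (11,12), (10,13), (16,17).
Pick (1,4); next start ≥ 4 → (5,6); next start ≥ 6 → (8,9); next start ≥ 9 → (11,12); next start ≥ 12 → (16,17).
Selected: (1,4) (5,6) (8,9) (11,12) (16,17)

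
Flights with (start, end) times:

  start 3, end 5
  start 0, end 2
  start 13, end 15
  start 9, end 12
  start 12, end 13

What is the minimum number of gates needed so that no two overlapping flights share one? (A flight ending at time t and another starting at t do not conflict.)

1

Count concurrent intervals with a sweep; the peak is the room count.
Events (time:±→running): 0:+→1 … peak 1.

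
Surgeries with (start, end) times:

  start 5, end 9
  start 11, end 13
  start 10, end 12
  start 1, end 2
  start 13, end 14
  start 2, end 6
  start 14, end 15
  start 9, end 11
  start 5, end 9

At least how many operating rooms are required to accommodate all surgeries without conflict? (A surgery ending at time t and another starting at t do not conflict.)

The answer is the maximum number of intervals overlapping at any instant.
starts: [1, 2, 5, 5, 9, 10, 11, 13, 14]
ends:   [2, 6, 9, 9, 11, 12, 13, 14, 15]
s1→1 e2→0 s2→1 s5→2 s5→3  — peak 3.

3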